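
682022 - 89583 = 592439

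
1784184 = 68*26238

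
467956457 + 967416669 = 1435373126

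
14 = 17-3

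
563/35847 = 563/35847 = 0.02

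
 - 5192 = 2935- 8127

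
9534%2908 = 810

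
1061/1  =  1061 = 1061.00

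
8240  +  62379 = 70619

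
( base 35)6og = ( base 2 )10000000001110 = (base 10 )8206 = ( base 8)20016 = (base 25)D36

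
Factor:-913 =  - 11^1*83^1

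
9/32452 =9/32452  =  0.00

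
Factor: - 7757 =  - 7757^1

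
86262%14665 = 12937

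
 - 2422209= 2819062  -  5241271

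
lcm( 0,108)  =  0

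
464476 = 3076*151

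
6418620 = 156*41145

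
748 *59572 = 44559856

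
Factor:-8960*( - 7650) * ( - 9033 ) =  - 619157952000 = - 2^9*3^3*5^3*7^1*17^1*3011^1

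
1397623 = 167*8369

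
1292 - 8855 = -7563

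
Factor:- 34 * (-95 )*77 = 248710= 2^1*5^1*7^1*11^1*17^1*19^1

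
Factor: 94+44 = 2^1 * 3^1*23^1 = 138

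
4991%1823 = 1345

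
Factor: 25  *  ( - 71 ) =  - 1775 = - 5^2*71^1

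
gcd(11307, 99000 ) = 3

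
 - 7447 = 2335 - 9782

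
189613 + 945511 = 1135124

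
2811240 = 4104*685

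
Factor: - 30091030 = - 2^1*5^1*3009103^1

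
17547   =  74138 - 56591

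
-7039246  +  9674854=2635608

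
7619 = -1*( - 7619)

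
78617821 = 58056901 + 20560920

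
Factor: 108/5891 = 2^2*3^3*43^ ( - 1) * 137^(-1)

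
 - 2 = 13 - 15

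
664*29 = 19256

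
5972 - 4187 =1785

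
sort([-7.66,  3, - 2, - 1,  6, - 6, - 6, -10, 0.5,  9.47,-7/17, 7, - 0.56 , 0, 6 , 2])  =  [  -  10, - 7.66 ,- 6,-6, - 2 ,- 1, - 0.56, - 7/17,0, 0.5,2,3,  6, 6,7,  9.47]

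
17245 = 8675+8570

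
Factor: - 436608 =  - 2^7 * 3^2*379^1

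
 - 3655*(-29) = 105995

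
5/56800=1/11360 = 0.00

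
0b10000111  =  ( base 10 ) 135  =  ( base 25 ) 5a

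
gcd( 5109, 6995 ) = 1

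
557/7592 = 557/7592 = 0.07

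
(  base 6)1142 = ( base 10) 278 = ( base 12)1b2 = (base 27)a8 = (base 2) 100010110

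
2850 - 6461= - 3611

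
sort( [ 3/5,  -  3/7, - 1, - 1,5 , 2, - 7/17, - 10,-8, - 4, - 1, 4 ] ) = [ - 10, - 8, - 4, - 1,-1, - 1, - 3/7,-7/17,3/5, 2, 4,  5] 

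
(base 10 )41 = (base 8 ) 51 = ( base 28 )1D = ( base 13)32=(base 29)1C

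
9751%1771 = 896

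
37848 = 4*9462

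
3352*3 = 10056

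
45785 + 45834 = 91619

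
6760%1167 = 925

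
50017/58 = 50017/58 = 862.36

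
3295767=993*3319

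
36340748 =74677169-38336421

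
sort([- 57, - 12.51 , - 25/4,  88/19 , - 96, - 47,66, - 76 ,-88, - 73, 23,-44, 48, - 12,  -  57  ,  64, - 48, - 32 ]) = [ -96, - 88, - 76, - 73, - 57,- 57, - 48, - 47, - 44, - 32, - 12.51, - 12, - 25/4 , 88/19 , 23, 48, 64, 66 ] 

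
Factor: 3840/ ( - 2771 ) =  - 2^8*3^1*5^1*17^( - 1)*163^( - 1)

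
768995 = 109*7055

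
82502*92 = 7590184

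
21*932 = 19572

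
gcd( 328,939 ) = 1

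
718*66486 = 47736948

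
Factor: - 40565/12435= - 8113/2487 = - 3^( - 1)*7^1 * 19^1 * 61^1*829^ ( -1 ) 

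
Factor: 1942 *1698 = 3297516 = 2^2*3^1*283^1*971^1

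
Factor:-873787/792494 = -2^( - 1)*396247^( - 1 )*873787^1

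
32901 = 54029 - 21128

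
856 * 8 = 6848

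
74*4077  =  301698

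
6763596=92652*73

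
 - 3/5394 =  - 1 + 1797/1798 = -0.00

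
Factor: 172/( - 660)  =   - 3^( - 1)* 5^ ( - 1 )* 11^( - 1)*43^1 = - 43/165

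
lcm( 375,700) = 10500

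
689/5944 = 689/5944 = 0.12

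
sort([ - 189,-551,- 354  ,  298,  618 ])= [ - 551, - 354 , - 189, 298, 618] 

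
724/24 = 30 + 1/6 = 30.17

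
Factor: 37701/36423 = 3^ (-1 )*19^( - 1)*59^1 = 59/57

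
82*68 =5576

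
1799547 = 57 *31571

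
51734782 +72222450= 123957232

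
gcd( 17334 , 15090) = 6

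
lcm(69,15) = 345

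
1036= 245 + 791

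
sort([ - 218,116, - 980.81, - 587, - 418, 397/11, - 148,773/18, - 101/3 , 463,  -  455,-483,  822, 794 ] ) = [-980.81,  -  587, - 483, - 455  , - 418, - 218, -148,-101/3,397/11 , 773/18, 116,463,  794, 822 ]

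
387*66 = 25542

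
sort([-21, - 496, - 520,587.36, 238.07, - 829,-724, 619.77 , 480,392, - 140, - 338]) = [ - 829, - 724, - 520, - 496, - 338 ,-140,-21,238.07, 392,480, 587.36, 619.77]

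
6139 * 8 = 49112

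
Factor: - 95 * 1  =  -95  =  - 5^1*19^1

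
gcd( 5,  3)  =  1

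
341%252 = 89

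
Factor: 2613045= 3^1*5^1*29^1*6007^1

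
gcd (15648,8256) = 96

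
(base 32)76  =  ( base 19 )c2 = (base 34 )6Q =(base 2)11100110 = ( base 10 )230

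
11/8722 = 11/8722  =  0.00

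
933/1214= 933/1214 = 0.77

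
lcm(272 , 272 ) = 272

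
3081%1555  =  1526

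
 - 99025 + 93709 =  - 5316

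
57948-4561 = 53387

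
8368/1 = 8368 = 8368.00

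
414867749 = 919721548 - 504853799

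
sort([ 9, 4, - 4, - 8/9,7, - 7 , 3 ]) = [-7,  -  4,-8/9, 3,4,7,9 ]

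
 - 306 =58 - 364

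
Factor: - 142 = - 2^1*71^1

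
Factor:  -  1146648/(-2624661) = 2^3*3^( - 1)*13^ ( - 1 ) * 22433^( - 1 )*47777^1 = 382216/874887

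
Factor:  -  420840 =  - 2^3 * 3^2*5^1 * 7^1 * 167^1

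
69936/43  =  69936/43 = 1626.42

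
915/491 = 1  +  424/491 = 1.86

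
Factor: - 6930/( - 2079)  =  10/3 = 2^1*3^( - 1 ) * 5^1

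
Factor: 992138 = 2^1*7^1*70867^1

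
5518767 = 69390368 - 63871601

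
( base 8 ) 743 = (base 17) 1B7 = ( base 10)483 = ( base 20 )143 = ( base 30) g3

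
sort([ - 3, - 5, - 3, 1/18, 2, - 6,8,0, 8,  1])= [ - 6, - 5, - 3, - 3, 0, 1/18, 1, 2 , 8, 8]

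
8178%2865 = 2448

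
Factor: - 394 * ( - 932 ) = 2^3*197^1*233^1 = 367208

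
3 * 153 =459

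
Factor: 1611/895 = 9/5 = 3^2 *5^( - 1) 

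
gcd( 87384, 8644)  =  4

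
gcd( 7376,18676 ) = 4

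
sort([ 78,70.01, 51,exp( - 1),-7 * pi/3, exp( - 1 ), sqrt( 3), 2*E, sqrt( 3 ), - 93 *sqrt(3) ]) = [ - 93*sqrt( 3 ), - 7  *pi/3,exp( - 1) , exp( - 1),sqrt( 3 ),sqrt( 3),2*E,51, 70.01,78]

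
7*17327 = 121289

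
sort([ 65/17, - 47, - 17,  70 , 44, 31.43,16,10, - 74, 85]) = [-74, - 47, - 17,65/17,10,16  ,  31.43, 44,70,85 ]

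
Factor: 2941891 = 2941891^1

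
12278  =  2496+9782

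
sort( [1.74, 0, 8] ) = [ 0, 1.74, 8] 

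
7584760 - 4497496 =3087264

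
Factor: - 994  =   - 2^1*7^1 * 71^1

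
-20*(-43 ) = 860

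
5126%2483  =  160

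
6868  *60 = 412080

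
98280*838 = 82358640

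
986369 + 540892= 1527261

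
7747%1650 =1147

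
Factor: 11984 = 2^4*7^1*107^1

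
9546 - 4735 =4811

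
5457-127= 5330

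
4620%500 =120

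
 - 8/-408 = 1/51  =  0.02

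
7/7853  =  7/7853 =0.00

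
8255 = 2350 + 5905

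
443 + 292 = 735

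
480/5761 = 480/5761= 0.08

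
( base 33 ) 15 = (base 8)46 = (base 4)212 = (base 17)24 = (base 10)38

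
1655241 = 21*78821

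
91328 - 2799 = 88529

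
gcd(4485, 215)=5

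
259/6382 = 259/6382 = 0.04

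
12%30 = 12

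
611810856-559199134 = 52611722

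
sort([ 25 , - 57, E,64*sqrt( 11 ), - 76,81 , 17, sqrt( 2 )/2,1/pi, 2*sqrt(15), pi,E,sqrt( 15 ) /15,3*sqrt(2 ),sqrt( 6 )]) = [ - 76, - 57,sqrt( 15)/15,1/pi,sqrt( 2)/2,sqrt( 6), E,E , pi,3*sqrt( 2), 2*sqrt(15),17,25, 81 , 64*sqrt( 11)]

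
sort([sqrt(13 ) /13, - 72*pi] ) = [ - 72 * pi, sqrt( 13) /13]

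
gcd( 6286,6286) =6286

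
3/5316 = 1/1772 = 0.00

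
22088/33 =669 + 1/3 = 669.33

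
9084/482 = 18 + 204/241 = 18.85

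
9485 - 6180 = 3305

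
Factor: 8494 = 2^1* 31^1*137^1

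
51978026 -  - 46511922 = 98489948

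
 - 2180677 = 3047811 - 5228488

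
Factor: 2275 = 5^2 * 7^1* 13^1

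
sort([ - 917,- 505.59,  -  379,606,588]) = [-917,  -  505.59,-379,  588,606 ]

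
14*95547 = 1337658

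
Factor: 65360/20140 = 172/53 = 2^2*43^1 *53^(  -  1 )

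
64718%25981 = 12756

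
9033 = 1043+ 7990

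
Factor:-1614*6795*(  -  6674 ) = 2^2*3^3*5^1*47^1*71^1*151^1*269^1=73194625620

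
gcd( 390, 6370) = 130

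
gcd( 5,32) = 1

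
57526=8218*7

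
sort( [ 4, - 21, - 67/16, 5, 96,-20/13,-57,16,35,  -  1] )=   [-57,-21,-67/16,-20/13, - 1,4 , 5,16, 35 , 96] 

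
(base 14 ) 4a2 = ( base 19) 2AE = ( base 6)4142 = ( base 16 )39E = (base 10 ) 926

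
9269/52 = 713/4 = 178.25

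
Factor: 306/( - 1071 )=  - 2/7 = - 2^1*7^ ( - 1 ) 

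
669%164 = 13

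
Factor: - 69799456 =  -2^5*2181233^1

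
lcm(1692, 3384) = 3384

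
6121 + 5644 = 11765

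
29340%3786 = 2838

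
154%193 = 154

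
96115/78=96115/78 = 1232.24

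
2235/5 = 447 = 447.00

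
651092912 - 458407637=192685275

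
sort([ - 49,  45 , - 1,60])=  [ -49, - 1, 45,60]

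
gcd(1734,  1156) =578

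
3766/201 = 3766/201= 18.74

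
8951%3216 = 2519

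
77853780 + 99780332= 177634112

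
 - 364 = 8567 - 8931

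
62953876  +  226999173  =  289953049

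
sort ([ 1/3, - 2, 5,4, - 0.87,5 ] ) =[ - 2, - 0.87,1/3, 4, 5, 5 ] 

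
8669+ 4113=12782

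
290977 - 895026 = - 604049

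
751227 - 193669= 557558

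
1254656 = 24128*52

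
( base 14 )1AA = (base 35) 9V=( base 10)346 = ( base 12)24A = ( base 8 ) 532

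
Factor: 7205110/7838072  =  327505/356276  =  2^( - 2 ) *5^1 * 17^1*3853^1*89069^( - 1) 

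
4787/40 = 119 + 27/40 = 119.67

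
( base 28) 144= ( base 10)900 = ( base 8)1604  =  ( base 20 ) 250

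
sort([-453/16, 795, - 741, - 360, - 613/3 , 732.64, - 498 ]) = [-741 , - 498, -360, - 613/3, - 453/16,732.64,795]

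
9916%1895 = 441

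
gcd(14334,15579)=3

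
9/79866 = 1/8874 = 0.00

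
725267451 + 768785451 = 1494052902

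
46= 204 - 158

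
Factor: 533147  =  431^1*1237^1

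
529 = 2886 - 2357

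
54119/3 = 18039 + 2/3=18039.67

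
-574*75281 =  - 43211294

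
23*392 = 9016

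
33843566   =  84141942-50298376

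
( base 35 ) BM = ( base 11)340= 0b110010111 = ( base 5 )3112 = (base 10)407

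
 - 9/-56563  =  9/56563 = 0.00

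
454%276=178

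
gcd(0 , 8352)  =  8352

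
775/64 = 12 + 7/64 = 12.11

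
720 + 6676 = 7396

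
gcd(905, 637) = 1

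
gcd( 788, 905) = 1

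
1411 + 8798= 10209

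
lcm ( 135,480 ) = 4320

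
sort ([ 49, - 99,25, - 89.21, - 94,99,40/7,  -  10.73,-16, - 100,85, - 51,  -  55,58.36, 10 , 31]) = [  -  100, - 99, - 94,  -  89.21, - 55,  -  51, - 16,-10.73,  40/7, 10, 25,31,49,  58.36,85,99]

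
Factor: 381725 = 5^2 * 15269^1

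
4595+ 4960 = 9555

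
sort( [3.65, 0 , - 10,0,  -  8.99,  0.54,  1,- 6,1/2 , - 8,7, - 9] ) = [ - 10, - 9, - 8.99, - 8,-6, 0,0,  1/2,0.54, 1, 3.65,7]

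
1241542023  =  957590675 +283951348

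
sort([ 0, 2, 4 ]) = [ 0, 2, 4 ] 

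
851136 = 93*9152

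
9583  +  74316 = 83899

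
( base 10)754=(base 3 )1000221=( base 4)23302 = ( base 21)1EJ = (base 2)1011110010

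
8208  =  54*152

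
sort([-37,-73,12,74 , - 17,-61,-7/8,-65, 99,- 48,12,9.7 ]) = [-73, - 65, - 61, - 48, - 37, - 17, - 7/8,9.7,12,12,74  ,  99]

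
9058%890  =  158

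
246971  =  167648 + 79323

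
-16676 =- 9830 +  - 6846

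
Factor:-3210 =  - 2^1*3^1*5^1  *  107^1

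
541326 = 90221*6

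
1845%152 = 21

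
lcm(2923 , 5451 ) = 201687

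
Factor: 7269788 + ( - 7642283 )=-372495 = - 3^1*5^1*19^1*1307^1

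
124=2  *62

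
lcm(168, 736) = 15456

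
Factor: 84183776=2^5*2630743^1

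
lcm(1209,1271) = 49569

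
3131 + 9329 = 12460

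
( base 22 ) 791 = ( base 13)182c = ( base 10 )3587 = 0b111000000011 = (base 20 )8J7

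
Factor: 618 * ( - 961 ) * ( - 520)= 2^4*3^1*5^1*13^1*31^2*103^1 = 308826960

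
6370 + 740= 7110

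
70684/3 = 23561 + 1/3=23561.33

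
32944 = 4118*8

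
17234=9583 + 7651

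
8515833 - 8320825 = 195008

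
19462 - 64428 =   -  44966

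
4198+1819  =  6017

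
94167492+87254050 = 181421542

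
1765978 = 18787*94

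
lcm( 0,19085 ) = 0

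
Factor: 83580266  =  2^1*7^1*11^2 * 49339^1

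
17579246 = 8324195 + 9255051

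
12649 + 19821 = 32470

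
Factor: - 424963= - 7^1*11^1*5519^1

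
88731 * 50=4436550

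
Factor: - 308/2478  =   - 2^1*3^( - 1)*11^1*59^ (-1) = -  22/177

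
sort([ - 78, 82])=[ - 78, 82 ] 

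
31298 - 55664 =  - 24366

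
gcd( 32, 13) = 1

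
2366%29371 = 2366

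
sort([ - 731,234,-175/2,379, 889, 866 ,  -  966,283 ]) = [ - 966,  -  731,-175/2, 234, 283, 379, 866,889] 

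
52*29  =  1508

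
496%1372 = 496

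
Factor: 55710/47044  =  45/38 = 2^(-1) * 3^2*5^1*19^( - 1 ) 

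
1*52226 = 52226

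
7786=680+7106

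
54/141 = 18/47 = 0.38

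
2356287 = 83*28389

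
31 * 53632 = 1662592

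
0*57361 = 0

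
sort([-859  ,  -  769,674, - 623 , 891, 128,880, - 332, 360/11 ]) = [ - 859,-769,- 623 , - 332,  360/11 , 128,674, 880,891 ] 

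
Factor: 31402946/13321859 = 2^1*1667^1*1699^( - 1)*7841^( - 1)*9419^1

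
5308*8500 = 45118000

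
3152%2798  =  354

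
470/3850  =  47/385 =0.12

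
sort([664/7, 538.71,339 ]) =[ 664/7, 339,538.71] 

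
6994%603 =361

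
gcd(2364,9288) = 12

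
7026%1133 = 228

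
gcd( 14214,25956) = 618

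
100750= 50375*2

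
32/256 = 1/8 = 0.12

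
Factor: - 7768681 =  - 43^1*180667^1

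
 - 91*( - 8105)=737555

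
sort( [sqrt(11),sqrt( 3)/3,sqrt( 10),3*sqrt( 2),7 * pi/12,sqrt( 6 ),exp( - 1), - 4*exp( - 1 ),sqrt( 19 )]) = [ - 4 * exp(-1 ), exp( - 1),sqrt( 3)/3, 7 *pi/12,  sqrt( 6), sqrt( 10),sqrt(11 ),3 * sqrt(2 ), sqrt (19) ] 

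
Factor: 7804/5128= 2^( - 1) *641^( - 1 )*1951^1=1951/1282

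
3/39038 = 3/39038=0.00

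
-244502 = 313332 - 557834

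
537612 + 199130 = 736742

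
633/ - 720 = -211/240 = -0.88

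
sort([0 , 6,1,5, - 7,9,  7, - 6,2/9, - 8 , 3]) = [ - 8, - 7, - 6,0 , 2/9 , 1,  3,5,6,  7,9] 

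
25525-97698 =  -72173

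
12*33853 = 406236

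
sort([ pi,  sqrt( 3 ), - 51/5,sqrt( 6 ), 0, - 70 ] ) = [ - 70, - 51/5,0,sqrt (3), sqrt( 6 ),  pi ]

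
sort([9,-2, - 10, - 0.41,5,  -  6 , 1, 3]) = [ - 10, - 6,-2,  -  0.41,1, 3,  5, 9]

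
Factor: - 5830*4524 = - 26374920 =-  2^3*3^1*5^1 * 11^1*13^1 *29^1*53^1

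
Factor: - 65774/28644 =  - 2^( - 1)*3^( - 1) * 7^(-1 )*11^( - 1)*31^( - 1 )*32887^1 = - 32887/14322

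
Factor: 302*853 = 257606 = 2^1*151^1*853^1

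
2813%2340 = 473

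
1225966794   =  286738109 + 939228685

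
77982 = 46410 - -31572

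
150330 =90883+59447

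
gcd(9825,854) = 1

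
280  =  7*40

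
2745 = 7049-4304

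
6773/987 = 6 + 851/987 =6.86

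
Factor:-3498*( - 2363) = 2^1*3^1*11^1*17^1*53^1*139^1=8265774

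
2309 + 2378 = 4687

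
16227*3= 48681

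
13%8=5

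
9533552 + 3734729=13268281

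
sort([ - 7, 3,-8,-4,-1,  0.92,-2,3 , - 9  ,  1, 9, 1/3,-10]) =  [ - 10, - 9, - 8,  -  7,-4,-2,  -  1, 1/3, 0.92,1, 3, 3, 9] 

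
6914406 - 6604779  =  309627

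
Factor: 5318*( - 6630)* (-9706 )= 2^3*3^1*5^1 * 13^1 * 17^1*23^1*211^1* 2659^1 = 342217448040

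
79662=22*3621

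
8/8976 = 1/1122= 0.00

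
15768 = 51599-35831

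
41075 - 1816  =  39259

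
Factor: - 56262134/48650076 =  - 28131067/24325038= - 2^(- 1 )*3^ ( - 2)*47^(-1 )*97^1*28753^ (-1)*290011^1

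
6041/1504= 6041/1504=4.02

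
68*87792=5969856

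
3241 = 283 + 2958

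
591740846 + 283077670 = 874818516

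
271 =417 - 146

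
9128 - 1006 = 8122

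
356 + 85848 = 86204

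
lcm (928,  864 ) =25056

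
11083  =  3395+7688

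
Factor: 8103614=2^1 * 19^1*213253^1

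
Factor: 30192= 2^4 *3^1*17^1*37^1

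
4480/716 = 1120/179 = 6.26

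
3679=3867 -188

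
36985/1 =36985 = 36985.00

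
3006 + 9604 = 12610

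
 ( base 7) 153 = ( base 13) 69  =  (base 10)87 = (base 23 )3i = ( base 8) 127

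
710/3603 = 710/3603 = 0.20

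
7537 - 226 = 7311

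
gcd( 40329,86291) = 1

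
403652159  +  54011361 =457663520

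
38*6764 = 257032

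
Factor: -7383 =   -  3^1 * 23^1*107^1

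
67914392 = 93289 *728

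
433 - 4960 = -4527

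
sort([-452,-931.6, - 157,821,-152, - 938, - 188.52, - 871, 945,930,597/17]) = [ - 938,-931.6,  -  871 , - 452,  -  188.52, - 157, - 152 , 597/17,821, 930, 945] 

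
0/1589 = 0 = 0.00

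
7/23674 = 1/3382  =  0.00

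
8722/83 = 8722/83 = 105.08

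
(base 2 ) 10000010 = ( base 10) 130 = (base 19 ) 6G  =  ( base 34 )3S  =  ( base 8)202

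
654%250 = 154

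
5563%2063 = 1437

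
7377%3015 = 1347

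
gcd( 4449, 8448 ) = 3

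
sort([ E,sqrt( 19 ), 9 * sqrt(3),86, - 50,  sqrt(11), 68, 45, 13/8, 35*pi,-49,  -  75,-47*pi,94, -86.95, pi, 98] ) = [ - 47 * pi,-86.95,-75,-50, - 49, 13/8,E, pi, sqrt( 11),sqrt ( 19 ),9 * sqrt(3), 45, 68, 86, 94 , 98, 35*pi]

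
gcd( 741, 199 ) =1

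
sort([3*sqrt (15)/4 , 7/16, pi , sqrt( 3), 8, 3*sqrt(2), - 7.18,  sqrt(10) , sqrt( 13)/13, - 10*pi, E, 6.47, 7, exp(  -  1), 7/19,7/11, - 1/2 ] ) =[  -  10 * pi,-7.18, - 1/2,sqrt(13) /13 , exp ( - 1),7/19, 7/16,7/11, sqrt(3), E,3* sqrt(15)/4,pi, sqrt(10 ), 3 * sqrt(2 ), 6.47, 7,8 ] 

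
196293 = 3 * 65431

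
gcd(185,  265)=5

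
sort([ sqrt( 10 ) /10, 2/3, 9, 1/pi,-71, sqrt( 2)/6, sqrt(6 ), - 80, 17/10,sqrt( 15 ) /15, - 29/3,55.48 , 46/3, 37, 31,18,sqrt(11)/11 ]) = [ - 80 , - 71 ,-29/3,sqrt( 2)/6, sqrt( 15)/15 , sqrt( 11 ) /11,sqrt( 10)/10, 1/pi,2/3, 17/10, sqrt(6 ),9, 46/3, 18 , 31,37,55.48]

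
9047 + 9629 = 18676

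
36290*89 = 3229810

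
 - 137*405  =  - 55485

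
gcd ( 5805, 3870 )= 1935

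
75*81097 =6082275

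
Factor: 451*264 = 2^3 * 3^1*11^2*41^1  =  119064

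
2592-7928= - 5336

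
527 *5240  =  2761480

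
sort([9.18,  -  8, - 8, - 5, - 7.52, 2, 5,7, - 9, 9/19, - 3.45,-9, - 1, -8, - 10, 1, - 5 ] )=[ - 10, - 9, - 9, - 8, - 8, - 8, - 7.52, -5, - 5 , - 3.45  , - 1, 9/19,1, 2,5, 7,9.18] 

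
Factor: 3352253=137^1*24469^1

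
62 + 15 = 77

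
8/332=2/83 = 0.02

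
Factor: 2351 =2351^1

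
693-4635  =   - 3942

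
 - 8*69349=-554792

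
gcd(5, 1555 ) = 5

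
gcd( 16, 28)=4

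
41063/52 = 41063/52 = 789.67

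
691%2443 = 691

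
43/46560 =43/46560 = 0.00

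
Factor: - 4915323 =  - 3^4*7^1*8669^1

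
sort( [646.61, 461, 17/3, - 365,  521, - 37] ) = [ - 365, - 37,17/3,  461 , 521, 646.61] 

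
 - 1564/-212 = 391/53 = 7.38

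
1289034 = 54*23871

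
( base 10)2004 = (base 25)354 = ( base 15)8D9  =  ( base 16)7D4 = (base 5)31004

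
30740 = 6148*5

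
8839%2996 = 2847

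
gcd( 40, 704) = 8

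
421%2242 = 421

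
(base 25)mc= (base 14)2c2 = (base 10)562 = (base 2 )1000110010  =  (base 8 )1062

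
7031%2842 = 1347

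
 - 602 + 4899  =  4297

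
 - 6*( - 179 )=1074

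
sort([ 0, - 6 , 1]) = [-6 , 0 , 1]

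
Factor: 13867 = 7^2*283^1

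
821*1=821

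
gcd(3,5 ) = 1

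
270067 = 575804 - 305737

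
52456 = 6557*8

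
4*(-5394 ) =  - 21576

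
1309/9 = 145+ 4/9=145.44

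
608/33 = 608/33 = 18.42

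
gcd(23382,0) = 23382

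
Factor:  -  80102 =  -2^1*11^2*331^1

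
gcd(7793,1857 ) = 1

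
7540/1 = 7540 = 7540.00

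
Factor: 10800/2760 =2^1*3^2 *5^1*23^(-1 ) =90/23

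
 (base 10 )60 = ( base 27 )26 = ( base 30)20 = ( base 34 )1Q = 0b111100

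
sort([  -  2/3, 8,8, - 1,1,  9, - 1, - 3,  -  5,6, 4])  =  [ - 5, - 3,  -  1, - 1, - 2/3, 1, 4, 6, 8  ,  8, 9 ]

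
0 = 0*14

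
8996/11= 817 + 9/11 = 817.82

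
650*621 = 403650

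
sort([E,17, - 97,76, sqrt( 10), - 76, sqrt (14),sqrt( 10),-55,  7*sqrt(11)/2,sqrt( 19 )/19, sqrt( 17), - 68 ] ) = [ - 97, - 76,-68  ,  -  55,sqrt(19) /19 , E,sqrt(10 ), sqrt( 10), sqrt (14), sqrt( 17),7*sqrt( 11) /2,17,76 ] 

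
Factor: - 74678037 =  - 3^1*7^1*19^1*187163^1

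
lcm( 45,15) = 45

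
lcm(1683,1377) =15147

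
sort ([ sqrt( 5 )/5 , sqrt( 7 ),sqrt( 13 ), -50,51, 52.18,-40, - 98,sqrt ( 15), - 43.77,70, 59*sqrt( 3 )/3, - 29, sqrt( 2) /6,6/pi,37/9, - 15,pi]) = [- 98, - 50,  -  43.77, - 40,-29, - 15, sqrt( 2 )/6,sqrt( 5) /5,6/pi , sqrt(7 ), pi , sqrt(13 ),sqrt(15 ) , 37/9,59  *sqrt ( 3)/3, 51,52.18,70]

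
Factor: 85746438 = 2^1*3^6*23^1 * 2557^1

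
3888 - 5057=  - 1169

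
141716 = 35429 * 4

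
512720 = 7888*65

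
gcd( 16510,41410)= 10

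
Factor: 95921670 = 2^1*3^1*5^1*13^1*419^1*587^1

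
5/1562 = 5/1562=0.00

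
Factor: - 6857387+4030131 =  - 2827256 = - 2^3*157^1*2251^1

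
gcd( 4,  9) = 1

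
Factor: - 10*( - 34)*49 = 2^2 * 5^1*7^2*17^1 = 16660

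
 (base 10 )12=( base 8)14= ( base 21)c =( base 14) C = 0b1100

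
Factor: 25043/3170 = 2^(  -  1)*5^( - 1)*79^1 =79/10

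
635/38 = 635/38  =  16.71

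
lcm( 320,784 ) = 15680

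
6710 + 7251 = 13961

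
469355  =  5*93871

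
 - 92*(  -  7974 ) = 733608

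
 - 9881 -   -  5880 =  - 4001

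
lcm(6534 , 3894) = 385506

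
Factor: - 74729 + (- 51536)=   -  126265 = - 5^1 *25253^1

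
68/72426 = 34/36213=0.00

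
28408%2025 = 58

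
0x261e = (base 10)9758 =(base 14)37b0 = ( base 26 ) eb8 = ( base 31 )A4O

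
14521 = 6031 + 8490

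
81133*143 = 11602019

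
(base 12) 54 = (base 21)31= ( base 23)2i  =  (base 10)64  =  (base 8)100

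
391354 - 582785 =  - 191431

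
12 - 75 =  - 63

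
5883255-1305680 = 4577575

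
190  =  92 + 98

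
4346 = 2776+1570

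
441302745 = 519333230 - 78030485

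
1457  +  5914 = 7371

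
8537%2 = 1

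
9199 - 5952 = 3247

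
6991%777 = 775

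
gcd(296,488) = 8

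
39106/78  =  501+14/39 = 501.36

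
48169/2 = 48169/2=24084.50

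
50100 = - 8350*( - 6)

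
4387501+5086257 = 9473758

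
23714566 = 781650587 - 757936021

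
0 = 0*50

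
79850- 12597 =67253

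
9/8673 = 3/2891 = 0.00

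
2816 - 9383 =-6567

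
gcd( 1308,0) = 1308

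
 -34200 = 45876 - 80076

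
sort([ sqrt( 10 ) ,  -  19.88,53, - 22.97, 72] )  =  [ - 22.97, - 19.88, sqrt( 10),53, 72]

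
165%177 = 165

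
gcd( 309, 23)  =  1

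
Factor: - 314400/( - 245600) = 393/307 = 3^1* 131^1 * 307^( - 1)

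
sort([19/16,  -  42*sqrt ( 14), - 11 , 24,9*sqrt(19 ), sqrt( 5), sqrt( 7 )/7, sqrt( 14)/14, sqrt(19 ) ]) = [-42 * sqrt( 14), - 11, sqrt( 14 )/14, sqrt( 7 ) /7, 19/16 , sqrt(5), sqrt ( 19), 24, 9*sqrt(  19) ]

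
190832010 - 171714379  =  19117631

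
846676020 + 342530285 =1189206305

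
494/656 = 247/328 = 0.75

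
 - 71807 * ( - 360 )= 25850520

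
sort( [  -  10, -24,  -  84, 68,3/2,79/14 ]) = [ -84,- 24, - 10,3/2,  79/14,68 ]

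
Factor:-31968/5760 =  - 111/20 = - 2^(-2 ) * 3^1*5^(- 1)*37^1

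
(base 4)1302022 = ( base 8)16212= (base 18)149G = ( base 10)7306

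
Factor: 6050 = 2^1*5^2*11^2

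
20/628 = 5/157 = 0.03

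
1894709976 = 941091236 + 953618740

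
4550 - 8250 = -3700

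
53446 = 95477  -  42031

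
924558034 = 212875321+711682713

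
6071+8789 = 14860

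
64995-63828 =1167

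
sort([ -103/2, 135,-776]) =[ - 776,- 103/2,135]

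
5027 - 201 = 4826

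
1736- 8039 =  -6303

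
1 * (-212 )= - 212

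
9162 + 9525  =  18687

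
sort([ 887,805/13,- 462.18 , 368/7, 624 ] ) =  [ - 462.18,368/7,805/13,624,887]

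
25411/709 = 25411/709 = 35.84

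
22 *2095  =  46090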